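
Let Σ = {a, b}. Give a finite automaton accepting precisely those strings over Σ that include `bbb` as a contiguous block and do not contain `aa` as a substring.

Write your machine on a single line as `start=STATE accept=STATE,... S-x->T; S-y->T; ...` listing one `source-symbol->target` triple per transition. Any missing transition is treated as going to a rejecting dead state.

Run two small machines in parallel and take their product. One (4 states) tracks whether and how much of `bbb` has been seen; the other (3 states) tracks partial matches of the forbidden pattern `aa`. Each combined state is a pair, one component from each; accept when both components accept.
        a   b  
>  s0   s1  s2 
   s1   s3  s2 
   s2   s1  s4 
   s3   s3  s5 
   s4   s1  s6 
   s5   s3  s7 
 * s6   s8  s6 
   s7   s3  s9 
 * s8   s9  s6 
   s9   s9  s9 
(> = start, * = accepting)

start=s0; accept=s6,s8; s0-a->s1; s0-b->s2; s1-a->s3; s1-b->s2; s2-a->s1; s2-b->s4; s3-a->s3; s3-b->s5; s4-a->s1; s4-b->s6; s5-a->s3; s5-b->s7; s6-a->s8; s6-b->s6; s7-a->s3; s7-b->s9; s8-a->s9; s8-b->s6; s9-a->s9; s9-b->s9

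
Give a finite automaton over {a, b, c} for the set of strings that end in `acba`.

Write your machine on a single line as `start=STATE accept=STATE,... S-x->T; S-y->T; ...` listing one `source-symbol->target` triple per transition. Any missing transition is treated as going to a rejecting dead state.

start=S0; accept=S4; S0-a->S1; S0-b->S0; S0-c->S0; S1-a->S1; S1-b->S0; S1-c->S2; S2-a->S1; S2-b->S3; S2-c->S0; S3-a->S4; S3-b->S0; S3-c->S0; S4-a->S1; S4-b->S0; S4-c->S2

Remember how much of `acba` the current input suffix matches. State S0 means no match yet; S1 means the last symbol is `a`; S2 means the last 2 symbols are `ac`; S3 means the last 3 symbols are `acb`; S4 means the last 4 symbols are `acba`. Only S4 accepts. On a mismatch, fall back to the longest proper suffix that is still a prefix of `acba`.
With 5 states:
        a   b   c  
>  S0   S1  S0  S0 
   S1   S1  S0  S2 
   S2   S1  S3  S0 
   S3   S4  S0  S0 
 * S4   S1  S0  S2 
(> = start, * = accepting)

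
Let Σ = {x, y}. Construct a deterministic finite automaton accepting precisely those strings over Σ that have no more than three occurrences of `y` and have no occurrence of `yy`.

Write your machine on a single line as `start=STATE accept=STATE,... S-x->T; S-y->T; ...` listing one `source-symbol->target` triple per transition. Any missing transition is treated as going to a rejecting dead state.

start=S0; accept=S0,S1,S2,S4,S5,S6; S0-x->S0; S0-y->S1; S1-x->S2; S1-y->S3; S2-x->S2; S2-y->S4; S3-x->S3; S3-y->S3; S4-x->S5; S4-y->S3; S5-x->S5; S5-y->S6; S6-x->S6; S6-y->S3

Build one automaton per condition and run them in lockstep. One (5 states) tracks the count of `y`s, saturating at 4; the other (3 states) tracks partial matches of the forbidden pattern `yy`. Each combined state is a pair, one component from each; accept when both components accept. Equivalent product states are then merged.
A 7-state machine:
        x   y  
>* S0   S0  S1 
 * S1   S2  S3 
 * S2   S2  S4 
   S3   S3  S3 
 * S4   S5  S3 
 * S5   S5  S6 
 * S6   S6  S3 
(> = start, * = accepting)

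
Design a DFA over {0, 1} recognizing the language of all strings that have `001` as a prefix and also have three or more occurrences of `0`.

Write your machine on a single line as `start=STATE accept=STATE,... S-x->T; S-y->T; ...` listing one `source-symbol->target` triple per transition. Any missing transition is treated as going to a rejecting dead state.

Build one automaton per condition and run them in lockstep. One (5 states) tracks whether the input so far still matches the prefix `001`; the other (5 states) tracks the count of `0`s, saturating at 4. Each combined state is a pair, one component from each; accept when both components accept. Equivalent product states are then merged.
With 6 states:
        0   1  
>  q0   q1  q2 
   q1   q3  q2 
   q2   q2  q2 
   q3   q2  q4 
   q4   q5  q4 
 * q5   q5  q5 
(> = start, * = accepting)

start=q0; accept=q5; q0-0->q1; q0-1->q2; q1-0->q3; q1-1->q2; q2-0->q2; q2-1->q2; q3-0->q2; q3-1->q4; q4-0->q5; q4-1->q4; q5-0->q5; q5-1->q5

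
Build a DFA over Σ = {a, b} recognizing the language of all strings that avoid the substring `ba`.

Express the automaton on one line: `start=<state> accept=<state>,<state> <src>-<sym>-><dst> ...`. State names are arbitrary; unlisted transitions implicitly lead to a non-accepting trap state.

This is the complement of 'contains `ba`'. Use the same substring-matching states — q0 through q2 holding how much of `ba` has just been matched — but flip the accepting set: everything except the trap q2 accepts.
A 3-state machine:
        a   b  
>* q0   q0  q1 
 * q1   q2  q1 
   q2   q2  q2 
(> = start, * = accepting)

start=q0 accept=q0,q1 q0-a->q0 q0-b->q1 q1-a->q2 q1-b->q1 q2-a->q2 q2-b->q2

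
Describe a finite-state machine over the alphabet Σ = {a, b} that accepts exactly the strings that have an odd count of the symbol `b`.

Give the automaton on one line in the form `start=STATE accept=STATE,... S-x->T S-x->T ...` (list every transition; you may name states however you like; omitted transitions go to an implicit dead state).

start=q0 accept=q1 q0-a->q0 q0-b->q1 q1-a->q1 q1-b->q0

The only thing that matters is how many `b`s have appeared, reduced mod 2. Use one state per residue: q0 for 0, …, q1 for 1. Reading `b` moves to the next residue; anything else stays put. q1 is accepting.
A 2-state machine:
        a   b  
>  q0   q0  q1 
 * q1   q1  q0 
(> = start, * = accepting)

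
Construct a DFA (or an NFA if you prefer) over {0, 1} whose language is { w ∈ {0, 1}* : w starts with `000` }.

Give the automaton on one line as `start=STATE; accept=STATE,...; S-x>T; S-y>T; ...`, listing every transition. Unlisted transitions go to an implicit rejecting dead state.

start=q0; accept=q3; q0-0>q1; q0-1>q4; q1-0>q2; q1-1>q4; q2-0>q3; q2-1>q4; q3-0>q3; q3-1>q3; q4-0>q4; q4-1>q4

Walk along `000` while the input agrees: from q0 take `0` to q1, and so on. Any deviation drops to the rejecting sink q4. Once q3 is reached the prefix is confirmed and every continuation is accepted.
5 states suffice.
        0   1  
>  q0   q1  q4 
   q1   q2  q4 
   q2   q3  q4 
 * q3   q3  q3 
   q4   q4  q4 
(> = start, * = accepting)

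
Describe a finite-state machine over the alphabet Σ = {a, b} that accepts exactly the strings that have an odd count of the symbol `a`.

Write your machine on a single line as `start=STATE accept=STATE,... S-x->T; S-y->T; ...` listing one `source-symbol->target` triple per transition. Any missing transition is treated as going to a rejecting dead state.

start=s0; accept=s1; s0-a->s1; s0-b->s0; s1-a->s0; s1-b->s1

Keep the running count of `a`s modulo 2: each `a` advances along the cycle s0 → s1 → s0 while other symbols loop. Accept at s1.
A 2-state machine:
        a   b  
>  s0   s1  s0 
 * s1   s0  s1 
(> = start, * = accepting)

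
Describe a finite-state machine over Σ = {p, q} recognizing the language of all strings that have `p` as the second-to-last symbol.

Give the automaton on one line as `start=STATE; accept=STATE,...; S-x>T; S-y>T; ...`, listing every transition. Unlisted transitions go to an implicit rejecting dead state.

start=S0; accept=S3,S4; S0-p>S1; S0-q>S2; S1-p>S3; S1-q>S4; S2-p>S5; S2-q>S6; S3-p>S3; S3-q>S4; S4-p>S5; S4-q>S6; S5-p>S3; S5-q>S4; S6-p>S5; S6-q>S6

Because acceptance depends on a position counted from the end, the machine has to buffer the most recent 2 symbols. Make each state the string of the last up-to-2 symbols read; on input `x` shift the window left and append `x`. Accept when the buffered window has length 2 and begins with `p`.
        p   q  
>  S0   S1  S2 
   S1   S3  S4 
   S2   S5  S6 
 * S3   S3  S4 
 * S4   S5  S6 
   S5   S3  S4 
   S6   S5  S6 
(> = start, * = accepting)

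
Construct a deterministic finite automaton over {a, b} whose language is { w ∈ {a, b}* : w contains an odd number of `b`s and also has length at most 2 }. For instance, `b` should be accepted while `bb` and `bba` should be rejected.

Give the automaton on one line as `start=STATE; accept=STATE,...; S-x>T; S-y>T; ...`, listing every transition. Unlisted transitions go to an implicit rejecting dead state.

Run two small machines in parallel and take their product. The first has 2 states tracking the count of `b`s modulo 2; the second has 4 states tracking the input length, saturating at 3. A product state is a pair (one from each), accepting exactly when both do.
A 7-state machine:
        a   b  
>  q0   q1  q2 
   q1   q3  q4 
 * q2   q4  q3 
   q3   q5  q6 
 * q4   q6  q5 
   q5   q5  q6 
   q6   q6  q5 
(> = start, * = accepting)

start=q0; accept=q2,q4; q0-a>q1; q0-b>q2; q1-a>q3; q1-b>q4; q2-a>q4; q2-b>q3; q3-a>q5; q3-b>q6; q4-a>q6; q4-b>q5; q5-a>q5; q5-b>q6; q6-a>q6; q6-b>q5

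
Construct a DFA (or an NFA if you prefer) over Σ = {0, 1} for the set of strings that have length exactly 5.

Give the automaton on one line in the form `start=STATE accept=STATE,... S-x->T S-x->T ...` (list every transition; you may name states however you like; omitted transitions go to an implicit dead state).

Count input length up to 6: every symbol moves from S0 toward S6, which means 'more than 5' and absorbs. Accept from {S5}.
        0   1  
>  S0   S1  S1 
   S1   S2  S2 
   S2   S3  S3 
   S3   S4  S4 
   S4   S5  S5 
 * S5   S6  S6 
   S6   S6  S6 
(> = start, * = accepting)

start=S0 accept=S5 S0-0->S1 S0-1->S1 S1-0->S2 S1-1->S2 S2-0->S3 S2-1->S3 S3-0->S4 S3-1->S4 S4-0->S5 S4-1->S5 S5-0->S6 S5-1->S6 S6-0->S6 S6-1->S6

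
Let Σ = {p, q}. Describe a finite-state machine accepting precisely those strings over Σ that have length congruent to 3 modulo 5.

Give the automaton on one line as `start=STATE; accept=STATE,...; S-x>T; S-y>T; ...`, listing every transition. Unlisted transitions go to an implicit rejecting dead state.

Only the length mod 5 matters, so use a 5-cycle: from any state, every input symbol moves to the next state, wrapping s4 back to s0. Mark s3 accepting.
        p   q  
>  s0   s1  s1 
   s1   s2  s2 
   s2   s3  s3 
 * s3   s4  s4 
   s4   s0  s0 
(> = start, * = accepting)

start=s0; accept=s3; s0-p>s1; s0-q>s1; s1-p>s2; s1-q>s2; s2-p>s3; s2-q>s3; s3-p>s4; s3-q>s4; s4-p>s0; s4-q>s0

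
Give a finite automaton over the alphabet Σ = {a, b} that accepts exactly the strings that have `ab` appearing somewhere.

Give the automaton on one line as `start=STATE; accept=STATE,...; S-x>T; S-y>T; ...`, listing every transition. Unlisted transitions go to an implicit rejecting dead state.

Track how much of `ab` has been matched so far: state q0 is no progress, q2 is the absorbing accept state reached once `ab` has occurred. Intermediate states record partial matches; on a mismatch, fall back to the longest reusable overlap.
With 3 states:
        a   b  
>  q0   q1  q0 
   q1   q1  q2 
 * q2   q2  q2 
(> = start, * = accepting)

start=q0; accept=q2; q0-a>q1; q0-b>q0; q1-a>q1; q1-b>q2; q2-a>q2; q2-b>q2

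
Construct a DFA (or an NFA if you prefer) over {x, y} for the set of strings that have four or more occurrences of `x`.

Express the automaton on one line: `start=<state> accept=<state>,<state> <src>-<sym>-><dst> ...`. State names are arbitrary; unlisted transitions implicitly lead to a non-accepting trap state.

Only the number of `x`s matters, and only up to 5. Make a chain q0 → q1 → q2 → q3 → q4 → q5 advanced by each `x` (with q5 absorbing); every other symbol self-loops. The accepting set is {q4, q5}.
A 6-state machine:
        x   y  
>  q0   q1  q0 
   q1   q2  q1 
   q2   q3  q2 
   q3   q4  q3 
 * q4   q5  q4 
 * q5   q5  q5 
(> = start, * = accepting)

start=q0 accept=q4,q5 q0-x->q1 q0-y->q0 q1-x->q2 q1-y->q1 q2-x->q3 q2-y->q2 q3-x->q4 q3-y->q3 q4-x->q5 q4-y->q4 q5-x->q5 q5-y->q5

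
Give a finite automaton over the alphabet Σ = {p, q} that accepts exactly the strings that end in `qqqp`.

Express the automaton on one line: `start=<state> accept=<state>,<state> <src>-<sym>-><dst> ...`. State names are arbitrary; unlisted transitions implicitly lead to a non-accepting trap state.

start=A accept=E A-p->A A-q->B B-p->A B-q->C C-p->A C-q->D D-p->E D-q->D E-p->A E-q->B

Remember how much of `qqqp` the current input suffix matches. State A means no match yet; B means the last symbol is `q`; C means the last 2 symbols are `qq`; D means the last 3 symbols are `qqq`; E means the last 4 symbols are `qqqp`. Only E accepts. On a mismatch, fall back to the longest proper suffix that is still a prefix of `qqqp`.
       p  q 
>  A   A  B 
   B   A  C 
   C   A  D 
   D   E  D 
 * E   A  B 
(> = start, * = accepting)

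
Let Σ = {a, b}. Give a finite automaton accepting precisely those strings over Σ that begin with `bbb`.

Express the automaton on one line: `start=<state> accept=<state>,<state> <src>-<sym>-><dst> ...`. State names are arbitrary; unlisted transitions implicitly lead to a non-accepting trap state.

start=q0 accept=q3 q0-a->q4 q0-b->q1 q1-a->q4 q1-b->q2 q2-a->q4 q2-b->q3 q3-a->q3 q3-b->q3 q4-a->q4 q4-b->q4

Walk along `bbb` while the input agrees: from q0 take `b` to q1, and so on. Any deviation drops to the rejecting sink q4. Once q3 is reached the prefix is confirmed and every continuation is accepted.
With 5 states:
        a   b  
>  q0   q4  q1 
   q1   q4  q2 
   q2   q4  q3 
 * q3   q3  q3 
   q4   q4  q4 
(> = start, * = accepting)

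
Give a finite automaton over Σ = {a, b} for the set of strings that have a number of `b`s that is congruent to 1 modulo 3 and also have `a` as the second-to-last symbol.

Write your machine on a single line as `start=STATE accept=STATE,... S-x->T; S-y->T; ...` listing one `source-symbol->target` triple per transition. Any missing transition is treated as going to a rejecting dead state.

Build one automaton per condition and run them in lockstep. One (3 states) tracks the count of `b`s modulo 3; the other (7 states) tracks the last 2 symbols read. Each combined state is a pair, one component from each; accept when both components accept. Equivalent product states are then merged.
        a   b  
>  S0   S1  S2 
   S1   S1  S3 
   S2   S4  S5 
 * S3   S4  S5 
   S4   S6  S5 
   S5   S5  S0 
 * S6   S6  S5 
(> = start, * = accepting)

start=S0; accept=S3,S6; S0-a->S1; S0-b->S2; S1-a->S1; S1-b->S3; S2-a->S4; S2-b->S5; S3-a->S4; S3-b->S5; S4-a->S6; S4-b->S5; S5-a->S5; S5-b->S0; S6-a->S6; S6-b->S5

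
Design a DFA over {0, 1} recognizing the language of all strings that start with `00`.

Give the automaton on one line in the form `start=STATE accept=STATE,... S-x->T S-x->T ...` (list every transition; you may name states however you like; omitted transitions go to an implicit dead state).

Walk along `00` while the input agrees: from q0 take `0` to q1, and so on. Any deviation drops to the rejecting sink q3. Once q2 is reached the prefix is confirmed and every continuation is accepted.
A 4-state machine:
        0   1  
>  q0   q1  q3 
   q1   q2  q3 
 * q2   q2  q2 
   q3   q3  q3 
(> = start, * = accepting)

start=q0 accept=q2 q0-0->q1 q0-1->q3 q1-0->q2 q1-1->q3 q2-0->q2 q2-1->q2 q3-0->q3 q3-1->q3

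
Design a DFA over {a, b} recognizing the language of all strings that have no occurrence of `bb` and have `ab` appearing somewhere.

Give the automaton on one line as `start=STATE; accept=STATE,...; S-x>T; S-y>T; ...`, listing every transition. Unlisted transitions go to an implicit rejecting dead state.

Build one automaton per condition and run them in lockstep. The first has 3 states tracking partial matches of the forbidden pattern `bb`; the second has 3 states tracking whether and how much of `ab` has been seen. A product state is a pair (one from each), accepting exactly when both do. Minimizing collapses redundant product states.
A 6-state machine:
        a   b  
>  q0   q1  q2 
   q1   q1  q3 
   q2   q1  q4 
 * q3   q5  q4 
   q4   q4  q4 
 * q5   q5  q3 
(> = start, * = accepting)

start=q0; accept=q3,q5; q0-a>q1; q0-b>q2; q1-a>q1; q1-b>q3; q2-a>q1; q2-b>q4; q3-a>q5; q3-b>q4; q4-a>q4; q4-b>q4; q5-a>q5; q5-b>q3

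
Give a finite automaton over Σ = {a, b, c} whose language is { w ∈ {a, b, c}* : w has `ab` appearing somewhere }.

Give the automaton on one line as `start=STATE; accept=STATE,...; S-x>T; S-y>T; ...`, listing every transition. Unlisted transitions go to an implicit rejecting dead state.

start=S0; accept=S2; S0-a>S1; S0-b>S0; S0-c>S0; S1-a>S1; S1-b>S2; S1-c>S0; S2-a>S2; S2-b>S2; S2-c>S2

States S0..S1 record the length of the longest prefix of `ab` that matches the current input suffix. Reaching S2 means `ab` has been seen, and we stay there forever. Accept from S2.
With 3 states:
        a   b   c  
>  S0   S1  S0  S0 
   S1   S1  S2  S0 
 * S2   S2  S2  S2 
(> = start, * = accepting)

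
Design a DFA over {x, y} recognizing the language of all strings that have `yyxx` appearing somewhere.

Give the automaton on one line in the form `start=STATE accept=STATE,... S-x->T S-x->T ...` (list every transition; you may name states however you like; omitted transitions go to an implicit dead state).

start=S0 accept=S4 S0-x->S0 S0-y->S1 S1-x->S0 S1-y->S2 S2-x->S3 S2-y->S2 S3-x->S4 S3-y->S1 S4-x->S4 S4-y->S4

Track how much of `yyxx` has been matched so far: state S0 is no progress, S4 is the absorbing accept state reached once `yyxx` has occurred. Intermediate states record partial matches; on a mismatch, fall back to the longest reusable overlap.
5 states suffice.
        x   y  
>  S0   S0  S1 
   S1   S0  S2 
   S2   S3  S2 
   S3   S4  S1 
 * S4   S4  S4 
(> = start, * = accepting)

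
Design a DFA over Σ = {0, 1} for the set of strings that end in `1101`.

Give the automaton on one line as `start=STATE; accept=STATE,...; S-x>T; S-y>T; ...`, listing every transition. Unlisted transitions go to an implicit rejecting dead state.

start=q0; accept=q4; q0-0>q0; q0-1>q1; q1-0>q0; q1-1>q2; q2-0>q3; q2-1>q2; q3-0>q0; q3-1>q4; q4-0>q0; q4-1>q2

Let each state record the length of the longest suffix of the input read so far that is also a prefix of `1101`. q1 means the last symbol is `1`; q2 means the last 2 symbols are `11`; q3 means the last 3 symbols are `110`; q4 means the last 4 symbols are `1101`. Accept only at q4, where the string currently ends in `1101`.
        0   1  
>  q0   q0  q1 
   q1   q0  q2 
   q2   q3  q2 
   q3   q0  q4 
 * q4   q0  q2 
(> = start, * = accepting)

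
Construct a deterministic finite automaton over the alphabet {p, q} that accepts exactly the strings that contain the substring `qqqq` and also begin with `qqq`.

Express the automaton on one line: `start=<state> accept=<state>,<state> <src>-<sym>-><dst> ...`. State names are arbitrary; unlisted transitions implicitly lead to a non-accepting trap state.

Run two small machines in parallel and take their product. The first has 5 states tracking whether and how much of `qqqq` has been seen; the second has 5 states tracking whether the input so far still matches the prefix `qqq`. A product state is a pair (one from each), accepting exactly when both do.
A 13-state machine:
          p    q  
>  S0     S1   S2 
   S1     S1   S3 
   S2     S1   S4 
   S3     S1   S5 
   S4     S1   S6 
   S5     S1   S7 
   S6     S8   S9 
   S7     S1  S10 
   S8     S8  S11 
 * S9     S9   S9 
   S10   S10  S10 
   S11    S8  S12 
   S12    S8   S6 
(> = start, * = accepting)

start=S0 accept=S9 S0-p->S1 S0-q->S2 S1-p->S1 S1-q->S3 S2-p->S1 S2-q->S4 S3-p->S1 S3-q->S5 S4-p->S1 S4-q->S6 S5-p->S1 S5-q->S7 S6-p->S8 S6-q->S9 S7-p->S1 S7-q->S10 S8-p->S8 S8-q->S11 S9-p->S9 S9-q->S9 S10-p->S10 S10-q->S10 S11-p->S8 S11-q->S12 S12-p->S8 S12-q->S6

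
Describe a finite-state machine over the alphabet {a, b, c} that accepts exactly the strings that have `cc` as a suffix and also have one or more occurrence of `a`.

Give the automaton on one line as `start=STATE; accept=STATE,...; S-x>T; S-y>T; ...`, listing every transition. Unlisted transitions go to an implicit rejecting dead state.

start=q0; accept=q7,q8; q0-a>q1; q0-b>q0; q0-c>q2; q1-a>q3; q1-b>q1; q1-c>q4; q2-a>q1; q2-b>q0; q2-c>q5; q3-a>q3; q3-b>q3; q3-c>q6; q4-a>q3; q4-b>q1; q4-c>q7; q5-a>q1; q5-b>q0; q5-c>q5; q6-a>q3; q6-b>q3; q6-c>q8; q7-a>q3; q7-b>q1; q7-c>q7; q8-a>q3; q8-b>q3; q8-c>q8

Handle the two conditions separately and then intersect. One (3 states) tracks how much of the suffix `cc` has currently been matched; the other (3 states) tracks the count of `a`s, saturating at 2. Each combined state is a pair, one component from each; accept when both components accept.
9 states suffice.
        a   b   c  
>  q0   q1  q0  q2 
   q1   q3  q1  q4 
   q2   q1  q0  q5 
   q3   q3  q3  q6 
   q4   q3  q1  q7 
   q5   q1  q0  q5 
   q6   q3  q3  q8 
 * q7   q3  q1  q7 
 * q8   q3  q3  q8 
(> = start, * = accepting)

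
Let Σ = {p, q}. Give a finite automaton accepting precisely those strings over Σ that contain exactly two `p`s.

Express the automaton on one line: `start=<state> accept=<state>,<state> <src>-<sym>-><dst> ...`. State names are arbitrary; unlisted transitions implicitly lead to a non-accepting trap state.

Only the number of `p`s matters, and only up to 3. Make a chain s0 → s1 → s2 → s3 advanced by each `p` (with s3 absorbing); every other symbol self-loops. The accepting set is {s2}.
A 4-state machine:
        p   q  
>  s0   s1  s0 
   s1   s2  s1 
 * s2   s3  s2 
   s3   s3  s3 
(> = start, * = accepting)

start=s0 accept=s2 s0-p->s1 s0-q->s0 s1-p->s2 s1-q->s1 s2-p->s3 s2-q->s2 s3-p->s3 s3-q->s3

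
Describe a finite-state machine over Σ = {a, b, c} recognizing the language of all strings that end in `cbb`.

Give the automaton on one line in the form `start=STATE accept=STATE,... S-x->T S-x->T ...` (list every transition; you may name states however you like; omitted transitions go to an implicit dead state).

start=q0 accept=q3 q0-a->q0 q0-b->q0 q0-c->q1 q1-a->q0 q1-b->q2 q1-c->q1 q2-a->q0 q2-b->q3 q2-c->q1 q3-a->q0 q3-b->q0 q3-c->q1

Let each state record the length of the longest suffix of the input read so far that is also a prefix of `cbb`. q1 means the last symbol is `c`; q2 means the last 2 symbols are `cb`; q3 means the last 3 symbols are `cbb`. Accept only at q3, where the string currently ends in `cbb`.
With 4 states:
        a   b   c  
>  q0   q0  q0  q1 
   q1   q0  q2  q1 
   q2   q0  q3  q1 
 * q3   q0  q0  q1 
(> = start, * = accepting)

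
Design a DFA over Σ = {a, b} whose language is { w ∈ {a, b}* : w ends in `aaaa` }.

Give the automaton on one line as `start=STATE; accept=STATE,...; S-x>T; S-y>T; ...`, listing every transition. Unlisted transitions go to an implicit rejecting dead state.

start=S0; accept=S4; S0-a>S1; S0-b>S0; S1-a>S2; S1-b>S0; S2-a>S3; S2-b>S0; S3-a>S4; S3-b>S0; S4-a>S4; S4-b>S0

Let each state record the length of the longest suffix of the input read so far that is also a prefix of `aaaa`. S1 means the last symbol is `a`; S2 means the last 2 symbols are `aa`; S3 means the last 3 symbols are `aaa`; S4 means the last 4 symbols are `aaaa`. Accept only at S4, where the string currently ends in `aaaa`.
With 5 states:
        a   b  
>  S0   S1  S0 
   S1   S2  S0 
   S2   S3  S0 
   S3   S4  S0 
 * S4   S4  S0 
(> = start, * = accepting)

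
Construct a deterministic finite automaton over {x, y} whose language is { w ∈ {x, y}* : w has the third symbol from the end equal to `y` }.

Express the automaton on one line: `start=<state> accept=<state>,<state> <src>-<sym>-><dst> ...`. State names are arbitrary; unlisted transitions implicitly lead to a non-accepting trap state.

A DFA must remember the last 3 symbols (since which symbol is third-to-last isn't known until the input ends). Use one state per possible window of the last ≤3 symbols; accept from those whose window starts with `y`.
With 15 states:
          x    y  
>  s0     s1   s2 
   s1     s3   s4 
   s2     s5   s6 
   s3     s7   s8 
   s4     s9  s10 
   s5    s11  s12 
   s6    s13  s14 
   s7     s7   s8 
   s8     s9  s10 
   s9    s11  s12 
   s10   s13  s14 
 * s11    s7   s8 
 * s12    s9  s10 
 * s13   s11  s12 
 * s14   s13  s14 
(> = start, * = accepting)

start=s0 accept=s11,s12,s13,s14 s0-x->s1 s0-y->s2 s1-x->s3 s1-y->s4 s2-x->s5 s2-y->s6 s3-x->s7 s3-y->s8 s4-x->s9 s4-y->s10 s5-x->s11 s5-y->s12 s6-x->s13 s6-y->s14 s7-x->s7 s7-y->s8 s8-x->s9 s8-y->s10 s9-x->s11 s9-y->s12 s10-x->s13 s10-y->s14 s11-x->s7 s11-y->s8 s12-x->s9 s12-y->s10 s13-x->s11 s13-y->s12 s14-x->s13 s14-y->s14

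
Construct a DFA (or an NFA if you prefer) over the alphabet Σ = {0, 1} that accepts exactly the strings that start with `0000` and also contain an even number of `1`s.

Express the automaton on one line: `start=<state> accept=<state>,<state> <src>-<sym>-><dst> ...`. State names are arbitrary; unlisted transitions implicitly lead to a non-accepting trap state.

start=S0 accept=S6 S0-0->S1 S0-1->S2 S1-0->S3 S1-1->S2 S2-0->S2 S2-1->S4 S3-0->S5 S3-1->S2 S4-0->S4 S4-1->S2 S5-0->S6 S5-1->S2 S6-0->S6 S6-1->S7 S7-0->S7 S7-1->S6

Handle the two conditions separately and then intersect. The first has 6 states tracking whether the input so far still matches the prefix `0000`; the second has 2 states tracking the count of `1`s modulo 2. A product state is a pair (one from each), accepting exactly when both do.
An 8-state machine:
        0   1  
>  S0   S1  S2 
   S1   S3  S2 
   S2   S2  S4 
   S3   S5  S2 
   S4   S4  S2 
   S5   S6  S2 
 * S6   S6  S7 
   S7   S7  S6 
(> = start, * = accepting)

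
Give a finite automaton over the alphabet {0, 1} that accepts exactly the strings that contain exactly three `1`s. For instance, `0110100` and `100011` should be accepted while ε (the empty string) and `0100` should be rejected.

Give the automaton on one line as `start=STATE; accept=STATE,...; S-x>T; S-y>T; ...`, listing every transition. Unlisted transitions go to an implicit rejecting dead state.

Count `1`s, saturating at 4: states q0 through q3 mean 0 through 3 `1`s seen; q4 means more than 3. Each `1` increments (capped at q4); other symbols loop. Accept from {q3}.
        0   1  
>  q0   q0  q1 
   q1   q1  q2 
   q2   q2  q3 
 * q3   q3  q4 
   q4   q4  q4 
(> = start, * = accepting)

start=q0; accept=q3; q0-0>q0; q0-1>q1; q1-0>q1; q1-1>q2; q2-0>q2; q2-1>q3; q3-0>q3; q3-1>q4; q4-0>q4; q4-1>q4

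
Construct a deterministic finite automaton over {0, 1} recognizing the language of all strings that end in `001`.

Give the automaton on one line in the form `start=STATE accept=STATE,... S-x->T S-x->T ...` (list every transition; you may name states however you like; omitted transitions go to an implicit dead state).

Remember how much of `001` the current input suffix matches. State q0 means no match yet; q1 means the last symbol is `0`; q2 means the last 2 symbols are `00`; q3 means the last 3 symbols are `001`. Only q3 accepts. On a mismatch, fall back to the longest proper suffix that is still a prefix of `001`.
        0   1  
>  q0   q1  q0 
   q1   q2  q0 
   q2   q2  q3 
 * q3   q1  q0 
(> = start, * = accepting)

start=q0 accept=q3 q0-0->q1 q0-1->q0 q1-0->q2 q1-1->q0 q2-0->q2 q2-1->q3 q3-0->q1 q3-1->q0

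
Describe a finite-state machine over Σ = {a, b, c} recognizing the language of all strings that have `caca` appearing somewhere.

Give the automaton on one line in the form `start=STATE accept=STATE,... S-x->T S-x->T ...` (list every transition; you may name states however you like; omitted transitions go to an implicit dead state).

States s0..s3 record the length of the longest prefix of `caca` that matches the current input suffix. Reaching s4 means `caca` has been seen, and we stay there forever. Accept from s4.
        a   b   c  
>  s0   s0  s0  s1 
   s1   s2  s0  s1 
   s2   s0  s0  s3 
   s3   s4  s0  s1 
 * s4   s4  s4  s4 
(> = start, * = accepting)

start=s0 accept=s4 s0-a->s0 s0-b->s0 s0-c->s1 s1-a->s2 s1-b->s0 s1-c->s1 s2-a->s0 s2-b->s0 s2-c->s3 s3-a->s4 s3-b->s0 s3-c->s1 s4-a->s4 s4-b->s4 s4-c->s4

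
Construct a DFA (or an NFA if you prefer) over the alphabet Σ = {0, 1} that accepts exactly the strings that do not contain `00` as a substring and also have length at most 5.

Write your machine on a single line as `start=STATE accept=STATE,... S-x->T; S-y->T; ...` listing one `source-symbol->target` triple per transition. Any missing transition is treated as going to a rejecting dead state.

Handle the two conditions separately and then intersect. The first has 3 states tracking partial matches of the forbidden pattern `00`; the second has 7 states tracking the input length, saturating at 6. A product state is a pair (one from each), accepting exactly when both do.
18 states suffice.
          0    1  
>* S0     S1   S2 
 * S1     S3   S4 
 * S2     S5   S4 
   S3     S6   S6 
 * S4     S7   S8 
 * S5     S6   S8 
   S6     S9   S9 
 * S7     S9  S10 
 * S8    S11  S10 
   S9    S12  S12 
 * S10   S13  S14 
 * S11   S12  S14 
   S12   S15  S15 
 * S13   S15  S16 
 * S14   S17  S16 
   S15   S15  S15 
   S16   S17  S16 
   S17   S15  S16 
(> = start, * = accepting)

start=S0; accept=S0,S1,S2,S4,S5,S7,S8,S10,S11,S13,S14; S0-0->S1; S0-1->S2; S1-0->S3; S1-1->S4; S2-0->S5; S2-1->S4; S3-0->S6; S3-1->S6; S4-0->S7; S4-1->S8; S5-0->S6; S5-1->S8; S6-0->S9; S6-1->S9; S7-0->S9; S7-1->S10; S8-0->S11; S8-1->S10; S9-0->S12; S9-1->S12; S10-0->S13; S10-1->S14; S11-0->S12; S11-1->S14; S12-0->S15; S12-1->S15; S13-0->S15; S13-1->S16; S14-0->S17; S14-1->S16; S15-0->S15; S15-1->S15; S16-0->S17; S16-1->S16; S17-0->S15; S17-1->S16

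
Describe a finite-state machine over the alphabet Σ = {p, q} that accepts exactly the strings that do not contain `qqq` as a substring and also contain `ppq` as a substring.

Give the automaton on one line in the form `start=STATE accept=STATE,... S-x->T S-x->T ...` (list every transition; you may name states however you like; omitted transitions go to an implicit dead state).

start=s0 accept=s5,s7,s8 s0-p->s1 s0-q->s2 s1-p->s3 s1-q->s2 s2-p->s1 s2-q->s4 s3-p->s3 s3-q->s5 s4-p->s1 s4-q->s6 s5-p->s7 s5-q->s8 s6-p->s6 s6-q->s6 s7-p->s7 s7-q->s5 s8-p->s7 s8-q->s6

Build one automaton per condition and run them in lockstep. One (4 states) tracks partial matches of the forbidden pattern `qqq`; the other (4 states) tracks whether and how much of `ppq` has been seen. Each combined state is a pair, one component from each; accept when both components accept. After merging equivalent states the machine shrinks.
        p   q  
>  s0   s1  s2 
   s1   s3  s2 
   s2   s1  s4 
   s3   s3  s5 
   s4   s1  s6 
 * s5   s7  s8 
   s6   s6  s6 
 * s7   s7  s5 
 * s8   s7  s6 
(> = start, * = accepting)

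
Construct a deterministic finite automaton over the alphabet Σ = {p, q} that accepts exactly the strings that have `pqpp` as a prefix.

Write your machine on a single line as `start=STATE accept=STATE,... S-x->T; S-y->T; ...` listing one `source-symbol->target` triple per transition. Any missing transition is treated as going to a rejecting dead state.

Check the first 4 symbols one by one: A through D record how many have matched `pqpp` so far; any wrong symbol goes to the dead state F. After all 4 match we enter the accepting sink E.
       p  q 
>  A   B  F 
   B   F  C 
   C   D  F 
   D   E  F 
 * E   E  E 
   F   F  F 
(> = start, * = accepting)

start=A; accept=E; A-p->B; A-q->F; B-p->F; B-q->C; C-p->D; C-q->F; D-p->E; D-q->F; E-p->E; E-q->E; F-p->F; F-q->F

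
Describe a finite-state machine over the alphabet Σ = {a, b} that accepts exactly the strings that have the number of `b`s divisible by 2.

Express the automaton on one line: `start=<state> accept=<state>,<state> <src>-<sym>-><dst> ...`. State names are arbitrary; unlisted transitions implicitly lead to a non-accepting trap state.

start=s0 accept=s0 s0-a->s0 s0-b->s1 s1-a->s1 s1-b->s0

Keep the running count of `b`s modulo 2: each `b` advances along the cycle s0 → s1 → s0 while other symbols loop. Accept at s0.
2 states suffice.
        a   b  
>* s0   s0  s1 
   s1   s1  s0 
(> = start, * = accepting)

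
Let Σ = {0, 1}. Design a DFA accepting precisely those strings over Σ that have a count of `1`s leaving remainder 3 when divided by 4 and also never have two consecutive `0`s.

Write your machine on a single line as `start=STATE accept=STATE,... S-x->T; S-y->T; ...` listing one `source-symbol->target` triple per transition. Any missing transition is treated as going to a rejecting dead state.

Run two small machines in parallel and take their product. The first has 4 states tracking the count of `1`s modulo 4; the second has 3 states tracking partial matches of the forbidden pattern `00`. A product state is a pair (one from each), accepting exactly when both do.
          0    1  
>  S0     S1   S2 
   S1     S3   S2 
   S2     S4   S5 
   S3     S3   S6 
   S4     S6   S5 
   S5     S7   S8 
   S6     S6   S9 
   S7     S9   S8 
 * S8    S10   S0 
   S9     S9  S11 
 * S10   S11   S0 
   S11   S11   S3 
(> = start, * = accepting)

start=S0; accept=S8,S10; S0-0->S1; S0-1->S2; S1-0->S3; S1-1->S2; S2-0->S4; S2-1->S5; S3-0->S3; S3-1->S6; S4-0->S6; S4-1->S5; S5-0->S7; S5-1->S8; S6-0->S6; S6-1->S9; S7-0->S9; S7-1->S8; S8-0->S10; S8-1->S0; S9-0->S9; S9-1->S11; S10-0->S11; S10-1->S0; S11-0->S11; S11-1->S3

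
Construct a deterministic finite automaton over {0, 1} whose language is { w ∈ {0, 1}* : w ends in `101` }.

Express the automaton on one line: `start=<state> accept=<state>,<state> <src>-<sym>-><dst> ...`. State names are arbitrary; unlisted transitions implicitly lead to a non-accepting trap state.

Let each state record the length of the longest suffix of the input read so far that is also a prefix of `101`. q1 means the last symbol is `1`; q2 means the last 2 symbols are `10`; q3 means the last 3 symbols are `101`. Accept only at q3, where the string currently ends in `101`.
4 states suffice.
        0   1  
>  q0   q0  q1 
   q1   q2  q1 
   q2   q0  q3 
 * q3   q2  q1 
(> = start, * = accepting)

start=q0 accept=q3 q0-0->q0 q0-1->q1 q1-0->q2 q1-1->q1 q2-0->q0 q2-1->q3 q3-0->q2 q3-1->q1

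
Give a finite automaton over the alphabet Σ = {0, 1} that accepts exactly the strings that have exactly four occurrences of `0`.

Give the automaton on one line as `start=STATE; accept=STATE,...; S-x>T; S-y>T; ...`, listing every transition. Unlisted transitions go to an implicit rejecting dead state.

start=q0; accept=q4; q0-0>q1; q0-1>q0; q1-0>q2; q1-1>q1; q2-0>q3; q2-1>q2; q3-0>q4; q3-1>q3; q4-0>q5; q4-1>q4; q5-0>q5; q5-1>q5

Only the number of `0`s matters, and only up to 5. Make a chain q0 → q1 → q2 → q3 → q4 → q5 advanced by each `0` (with q5 absorbing); every other symbol self-loops. The accepting set is {q4}.
A 6-state machine:
        0   1  
>  q0   q1  q0 
   q1   q2  q1 
   q2   q3  q2 
   q3   q4  q3 
 * q4   q5  q4 
   q5   q5  q5 
(> = start, * = accepting)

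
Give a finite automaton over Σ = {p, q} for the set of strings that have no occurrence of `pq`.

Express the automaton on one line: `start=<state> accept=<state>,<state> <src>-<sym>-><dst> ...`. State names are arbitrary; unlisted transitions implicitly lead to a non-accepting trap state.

This is the complement of 'contains `pq`'. Use the same substring-matching states — S0 through S2 holding how much of `pq` has just been matched — but flip the accepting set: everything except the trap S2 accepts.
A 3-state machine:
        p   q  
>* S0   S1  S0 
 * S1   S1  S2 
   S2   S2  S2 
(> = start, * = accepting)

start=S0 accept=S0,S1 S0-p->S1 S0-q->S0 S1-p->S1 S1-q->S2 S2-p->S2 S2-q->S2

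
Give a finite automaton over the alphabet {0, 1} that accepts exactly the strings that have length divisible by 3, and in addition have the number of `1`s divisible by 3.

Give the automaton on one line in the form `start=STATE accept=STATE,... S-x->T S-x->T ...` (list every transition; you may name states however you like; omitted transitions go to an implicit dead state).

start=q0 accept=q0 q0-0->q1 q0-1->q2 q1-0->q3 q1-1->q4 q2-0->q4 q2-1->q5 q3-0->q0 q3-1->q6 q4-0->q6 q4-1->q7 q5-0->q7 q5-1->q0 q6-0->q2 q6-1->q8 q7-0->q8 q7-1->q1 q8-0->q5 q8-1->q3

Handle the two conditions separately and then intersect. The first has 3 states tracking the input length modulo 3; the second has 3 states tracking the count of `1`s modulo 3. A product state is a pair (one from each), accepting exactly when both do.
9 states suffice.
        0   1  
>* q0   q1  q2 
   q1   q3  q4 
   q2   q4  q5 
   q3   q0  q6 
   q4   q6  q7 
   q5   q7  q0 
   q6   q2  q8 
   q7   q8  q1 
   q8   q5  q3 
(> = start, * = accepting)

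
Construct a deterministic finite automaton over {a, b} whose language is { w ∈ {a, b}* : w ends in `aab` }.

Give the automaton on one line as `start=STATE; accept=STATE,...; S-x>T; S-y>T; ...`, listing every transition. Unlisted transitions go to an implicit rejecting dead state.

Let each state record the length of the longest suffix of the input read so far that is also a prefix of `aab`. q1 means the last symbol is `a`; q2 means the last 2 symbols are `aa`; q3 means the last 3 symbols are `aab`. Accept only at q3, where the string currently ends in `aab`.
4 states suffice.
        a   b  
>  q0   q1  q0 
   q1   q2  q0 
   q2   q2  q3 
 * q3   q1  q0 
(> = start, * = accepting)

start=q0; accept=q3; q0-a>q1; q0-b>q0; q1-a>q2; q1-b>q0; q2-a>q2; q2-b>q3; q3-a>q1; q3-b>q0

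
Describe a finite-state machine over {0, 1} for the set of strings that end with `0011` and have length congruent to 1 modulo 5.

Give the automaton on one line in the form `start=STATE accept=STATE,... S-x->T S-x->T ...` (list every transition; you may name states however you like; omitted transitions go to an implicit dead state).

Handle the two conditions separately and then intersect. One (5 states) tracks how much of the suffix `0011` has currently been matched; the other (5 states) tracks the input length modulo 5. Each combined state is a pair, one component from each; accept when both components accept. After merging equivalent states the machine shrinks.
9 states suffice.
        0   1  
>  s0   s1  s1 
   s1   s2  s2 
   s2   s3  s4 
   s3   s5  s6 
   s4   s6  s6 
   s5   s0  s7 
   s6   s0  s0 
   s7   s1  s8 
 * s8   s2  s2 
(> = start, * = accepting)

start=s0 accept=s8 s0-0->s1 s0-1->s1 s1-0->s2 s1-1->s2 s2-0->s3 s2-1->s4 s3-0->s5 s3-1->s6 s4-0->s6 s4-1->s6 s5-0->s0 s5-1->s7 s6-0->s0 s6-1->s0 s7-0->s1 s7-1->s8 s8-0->s2 s8-1->s2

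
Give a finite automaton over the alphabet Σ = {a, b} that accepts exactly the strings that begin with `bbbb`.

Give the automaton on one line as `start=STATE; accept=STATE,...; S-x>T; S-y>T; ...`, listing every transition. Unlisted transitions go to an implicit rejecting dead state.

start=S0; accept=S4; S0-a>S5; S0-b>S1; S1-a>S5; S1-b>S2; S2-a>S5; S2-b>S3; S3-a>S5; S3-b>S4; S4-a>S4; S4-b>S4; S5-a>S5; S5-b>S5

Walk along `bbbb` while the input agrees: from S0 take `b` to S1, and so on. Any deviation drops to the rejecting sink S5. Once S4 is reached the prefix is confirmed and every continuation is accepted.
6 states suffice.
        a   b  
>  S0   S5  S1 
   S1   S5  S2 
   S2   S5  S3 
   S3   S5  S4 
 * S4   S4  S4 
   S5   S5  S5 
(> = start, * = accepting)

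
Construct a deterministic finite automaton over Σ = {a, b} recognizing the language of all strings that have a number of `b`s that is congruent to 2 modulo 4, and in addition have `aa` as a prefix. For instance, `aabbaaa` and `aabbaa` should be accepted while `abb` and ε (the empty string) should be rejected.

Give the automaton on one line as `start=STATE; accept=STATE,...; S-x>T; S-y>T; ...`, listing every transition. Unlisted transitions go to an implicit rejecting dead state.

Handle the two conditions separately and then intersect. One (4 states) tracks the count of `b`s modulo 4; the other (4 states) tracks whether the input so far still matches the prefix `aa`. Each combined state is a pair, one component from each; accept when both components accept. Minimizing collapses redundant product states.
A 7-state machine:
        a   b  
>  q0   q1  q2 
   q1   q3  q2 
   q2   q2  q2 
   q3   q3  q4 
   q4   q4  q5 
 * q5   q5  q6 
   q6   q6  q3 
(> = start, * = accepting)

start=q0; accept=q5; q0-a>q1; q0-b>q2; q1-a>q3; q1-b>q2; q2-a>q2; q2-b>q2; q3-a>q3; q3-b>q4; q4-a>q4; q4-b>q5; q5-a>q5; q5-b>q6; q6-a>q6; q6-b>q3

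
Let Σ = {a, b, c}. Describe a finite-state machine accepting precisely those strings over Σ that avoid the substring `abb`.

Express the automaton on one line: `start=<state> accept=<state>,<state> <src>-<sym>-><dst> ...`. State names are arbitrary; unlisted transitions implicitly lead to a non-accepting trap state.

start=S0 accept=S0,S1,S2 S0-a->S1 S0-b->S0 S0-c->S0 S1-a->S1 S1-b->S2 S1-c->S0 S2-a->S1 S2-b->S3 S2-c->S0 S3-a->S3 S3-b->S3 S3-c->S3

This is the complement of 'contains `abb`'. Use the same substring-matching states — S0 through S3 holding how much of `abb` has just been matched — but flip the accepting set: everything except the trap S3 accepts.
A 4-state machine:
        a   b   c  
>* S0   S1  S0  S0 
 * S1   S1  S2  S0 
 * S2   S1  S3  S0 
   S3   S3  S3  S3 
(> = start, * = accepting)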